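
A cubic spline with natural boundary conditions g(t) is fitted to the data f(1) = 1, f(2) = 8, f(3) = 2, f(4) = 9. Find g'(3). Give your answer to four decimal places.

With σ_i denoting the second derivative at x_i, h_i = 1, 1, 1, and Δ_i = (y_(i+1) − y_i)/h_i = 7, -6, 7:
  1·σ_0 + 4·σ_1 + 1·σ_2 = 6(Δ_1 - Δ_0) = -78
  1·σ_1 + 4·σ_2 + 1·σ_3 = 6(Δ_2 - Δ_1) = 78
Natural end conditions: σ_0 = σ_3 = 0.
Solving the tridiagonal system: σ_0 = 0, σ_1 = -26, σ_2 = 26, σ_3 = 0.
On [3, 4], g'(t) = b_2 + 2c_2·(t - 3) + 3d_2·(t - 3)² with b_2 = Δ_2 - h_2(2σ_2 + σ_3)/6 = -5/3, c_2 = σ_2/2 = 13, d_2 = (σ_3 - σ_2)/(6h_2) = -13/3. So g'(3) = -5/3.

-1.6667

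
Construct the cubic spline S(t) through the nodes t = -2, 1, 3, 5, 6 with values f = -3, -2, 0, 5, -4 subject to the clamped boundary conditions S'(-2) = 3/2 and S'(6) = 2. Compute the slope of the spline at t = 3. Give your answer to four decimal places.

5.1274

Put m_i = S'' at the i-th knot. Here h = (3, 2, 2, 1) and Δ = (1/3, 1, 5/2, -9), so the interior equations h_(i-1)·m_(i-1) + 2(h_(i-1)+h_i)·m_i + h_i·m_(i+1) = 6(Δ_i − Δ_(i-1)) read
  3·m_0 + 10·m_1 + 2·m_2 = 6(Δ_1 - Δ_0) = 4
  2·m_1 + 8·m_2 + 2·m_3 = 6(Δ_2 - Δ_1) = 9
  2·m_2 + 6·m_3 + 1·m_4 = 6(Δ_3 - Δ_2) = -69
Clamped end conditions give two more equations: 2h_0·m_0 + h_0·m_1 = 6(Δ_0 - S'(-2)) = -7 and h_3·m_3 + 2h_3·m_4 = 6(S'(6) - Δ_3) = 66.
Solving the tridiagonal system: m_0 = -535/636, m_1 = -69/106, m_2 = 2763/424, m_3 = -2217/106, m_4 = 9213/212.
On [3, 5], S'(t) = b_2 + 2c_2·(t - 3) + 3d_2·(t - 3)² with b_2 = Δ_2 - h_2(2m_2 + m_3)/6 = 1087/212, c_2 = m_2/2 = 2763/848, d_2 = (m_3 - m_2)/(6h_2) = -3877/1696. So S'(3) = 1087/212.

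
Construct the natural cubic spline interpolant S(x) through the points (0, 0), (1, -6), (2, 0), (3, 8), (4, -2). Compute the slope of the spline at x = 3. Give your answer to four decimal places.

Let M_i = S''(x_i). Step sizes h_i = 1, 1, 1, 1; slopes of the chords Δ_i = (y_(i+1) - y_i)/h_i = -6, 6, 8, -10.
  1·M_0 + 4·M_1 + 1·M_2 = 6(Δ_1 - Δ_0) = 72
  1·M_1 + 4·M_2 + 1·M_3 = 6(Δ_2 - Δ_1) = 12
  1·M_2 + 4·M_3 + 1·M_4 = 6(Δ_3 - Δ_2) = -108
Natural end conditions: M_0 = M_4 = 0.
Hence M_0 = 0, M_1 = 33/2, M_2 = 6, M_3 = -57/2, M_4 = 0.
On [3, 4], S'(x) = b_3 + 2c_3·(x - 3) + 3d_3·(x - 3)² with b_3 = Δ_3 - h_3(2M_3 + M_4)/6 = -1/2, c_3 = M_3/2 = -57/4, d_3 = (M_4 - M_3)/(6h_3) = 19/4. So S'(3) = -1/2.

-0.5000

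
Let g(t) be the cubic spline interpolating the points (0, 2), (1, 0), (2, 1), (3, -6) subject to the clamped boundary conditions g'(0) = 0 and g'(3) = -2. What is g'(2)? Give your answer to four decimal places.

Let σ_i = g''(x_i). Step sizes h_i = 1, 1, 1; slopes of the chords Δ_i = (y_(i+1) - y_i)/h_i = -2, 1, -7.
  1·σ_0 + 4·σ_1 + 1·σ_2 = 6(Δ_1 - Δ_0) = 18
  1·σ_1 + 4·σ_2 + 1·σ_3 = 6(Δ_2 - Δ_1) = -48
Clamped end conditions give two more equations: 2h_0·σ_0 + h_0·σ_1 = 6(Δ_0 - g'(0)) = -12 and h_2·σ_2 + 2h_2·σ_3 = 6(g'(3) - Δ_2) = 30.
Forward elimination and back-substitution give σ_0 = -188/15, σ_1 = 196/15, σ_2 = -326/15, σ_3 = 388/15.
On [2, 3], g'(t) = b_2 + 2c_2·(t - 2) + 3d_2·(t - 2)² with b_2 = Δ_2 - h_2(2σ_2 + σ_3)/6 = -61/15, c_2 = σ_2/2 = -163/15, d_2 = (σ_3 - σ_2)/(6h_2) = 119/15. So g'(2) = -61/15.

-4.0667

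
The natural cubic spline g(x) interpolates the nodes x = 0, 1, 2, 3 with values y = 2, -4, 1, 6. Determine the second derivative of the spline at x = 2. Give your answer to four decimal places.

With M_i denoting the second derivative at x_i, h_i = 1, 1, 1, and Δ_i = (y_(i+1) − y_i)/h_i = -6, 5, 5:
  1·M_0 + 4·M_1 + 1·M_2 = 6(Δ_1 - Δ_0) = 66
  1·M_1 + 4·M_2 + 1·M_3 = 6(Δ_2 - Δ_1) = 0
Natural end conditions: M_0 = M_3 = 0.
Solving the tridiagonal system: M_0 = 0, M_1 = 88/5, M_2 = -22/5, M_3 = 0.

-4.4000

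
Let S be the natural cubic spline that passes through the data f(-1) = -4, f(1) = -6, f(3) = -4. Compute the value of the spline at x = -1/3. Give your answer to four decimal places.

Put m_i = S'' at the i-th knot. Here h = (2, 2) and Δ = (-1, 1), so the interior equations h_(i-1)·m_(i-1) + 2(h_(i-1)+h_i)·m_i + h_i·m_(i+1) = 6(Δ_i − Δ_(i-1)) read
  2·m_0 + 8·m_1 + 2·m_2 = 6(Δ_1 - Δ_0) = 12
Natural end conditions: m_0 = m_2 = 0.
Hence m_0 = 0, m_1 = 3/2, m_2 = 0.
On [-1, 1], S(x) = -4 - 3/2·(x + 1) + 0·(x + 1)² + 1/8·(x + 1)³.
With (x + 1) = 2/3: S(-1/3) = -134/27.

-4.9630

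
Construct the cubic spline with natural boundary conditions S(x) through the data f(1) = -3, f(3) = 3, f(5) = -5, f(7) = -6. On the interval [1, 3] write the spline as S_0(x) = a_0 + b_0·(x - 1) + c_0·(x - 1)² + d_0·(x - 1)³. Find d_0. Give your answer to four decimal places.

-0.5250

Write M_i for S''(x_i). With h_i = 2, 2, 2 and divided differences Δ_i = 3, -4, -1/2, the continuity of S' gives the tridiagonal system
  2·M_0 + 8·M_1 + 2·M_2 = 6(Δ_1 - Δ_0) = -42
  2·M_1 + 8·M_2 + 2·M_3 = 6(Δ_2 - Δ_1) = 21
Natural end conditions: M_0 = M_3 = 0.
Solving the tridiagonal system: M_0 = 0, M_1 = -63/10, M_2 = 21/5, M_3 = 0.
On [1, 3], with S_0(x) = a_0 + b_0·(x - 1) + c_0·(x - 1)² + d_0·(x - 1)³: c_0 = M_0/2 = 0, d_0 = (M_1 - M_0)/(6h_0) = -21/40, b_0 = Δ_0 - h_0(2M_0 + M_1)/6 = 51/10.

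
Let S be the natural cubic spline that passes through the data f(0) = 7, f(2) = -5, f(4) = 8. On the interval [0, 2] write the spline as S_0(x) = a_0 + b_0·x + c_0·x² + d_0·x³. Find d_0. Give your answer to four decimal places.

0.7813

With M_i denoting the second derivative at x_i, h_i = 2, 2, and Δ_i = (y_(i+1) − y_i)/h_i = -6, 13/2:
  2·M_0 + 8·M_1 + 2·M_2 = 6(Δ_1 - Δ_0) = 75
Natural end conditions: M_0 = M_2 = 0.
Hence M_0 = 0, M_1 = 75/8, M_2 = 0.
On [0, 2], with S_0(x) = a_0 + b_0·x + c_0·x² + d_0·x³: c_0 = M_0/2 = 0, d_0 = (M_1 - M_0)/(6h_0) = 25/32, b_0 = Δ_0 - h_0(2M_0 + M_1)/6 = -73/8.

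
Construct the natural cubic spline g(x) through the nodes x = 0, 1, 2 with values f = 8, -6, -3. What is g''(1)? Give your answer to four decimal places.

Write M_i for g''(x_i). With h_i = 1, 1 and divided differences Δ_i = -14, 3, the continuity of g' gives the tridiagonal system
  1·M_0 + 4·M_1 + 1·M_2 = 6(Δ_1 - Δ_0) = 102
Natural end conditions: M_0 = M_2 = 0.
Solving: M_0 = 0, M_1 = 51/2, M_2 = 0.

25.5000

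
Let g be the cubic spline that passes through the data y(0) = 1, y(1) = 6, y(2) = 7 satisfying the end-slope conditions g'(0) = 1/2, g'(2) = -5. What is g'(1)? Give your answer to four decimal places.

Write m_i for g''(x_i). With h_i = 1, 1 and divided differences Δ_i = 5, 1, the continuity of g' gives the tridiagonal system
  1·m_0 + 4·m_1 + 1·m_2 = 6(Δ_1 - Δ_0) = -24
Clamped end conditions give two more equations: 2h_0·m_0 + h_0·m_1 = 6(Δ_0 - g'(0)) = 27 and h_1·m_1 + 2h_1·m_2 = 6(g'(2) - Δ_1) = -36.
Forward elimination and back-substitution give m_0 = 67/4, m_1 = -13/2, m_2 = -59/4.
On [1, 2], g'(t) = b_1 + 2c_1·(t - 1) + 3d_1·(t - 1)² with b_1 = Δ_1 - h_1(2m_1 + m_2)/6 = 45/8, c_1 = m_1/2 = -13/4, d_1 = (m_2 - m_1)/(6h_1) = -11/8. So g'(1) = 45/8.

5.6250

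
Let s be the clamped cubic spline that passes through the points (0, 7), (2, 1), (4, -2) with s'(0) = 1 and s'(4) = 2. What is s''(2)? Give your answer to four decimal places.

Write m_i for s''(x_i). With h_i = 2, 2 and divided differences Δ_i = -3, -3/2, the continuity of s' gives the tridiagonal system
  2·m_0 + 8·m_1 + 2·m_2 = 6(Δ_1 - Δ_0) = 9
Clamped end conditions give two more equations: 2h_0·m_0 + h_0·m_1 = 6(Δ_0 - s'(0)) = -24 and h_1·m_1 + 2h_1·m_2 = 6(s'(4) - Δ_1) = 21.
Forward elimination and back-substitution give m_0 = -55/8, m_1 = 7/4, m_2 = 35/8.

1.7500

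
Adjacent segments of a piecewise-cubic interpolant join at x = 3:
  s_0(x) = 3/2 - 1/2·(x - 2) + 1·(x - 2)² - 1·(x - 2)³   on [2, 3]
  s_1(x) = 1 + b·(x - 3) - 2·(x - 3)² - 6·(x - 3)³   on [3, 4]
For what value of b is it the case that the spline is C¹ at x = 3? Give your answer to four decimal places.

-1.5000

s_0'(x) = -1/2 + 2·(x - 2) - 3·(x - 2)², so s_0'(3) = -3/2. On the right, s_1'(3) = b, so b = -3/2.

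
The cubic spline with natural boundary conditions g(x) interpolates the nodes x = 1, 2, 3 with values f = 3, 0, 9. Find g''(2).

18

With M_i denoting the second derivative at x_i, h_i = 1, 1, and Δ_i = (y_(i+1) − y_i)/h_i = -3, 9:
  1·M_0 + 4·M_1 + 1·M_2 = 6(Δ_1 - Δ_0) = 72
Natural end conditions: M_0 = M_2 = 0.
Hence M_0 = 0, M_1 = 18, M_2 = 0.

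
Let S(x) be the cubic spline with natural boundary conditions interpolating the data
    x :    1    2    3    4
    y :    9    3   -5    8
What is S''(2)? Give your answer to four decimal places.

With M_i denoting the second derivative at x_i, h_i = 1, 1, 1, and Δ_i = (y_(i+1) − y_i)/h_i = -6, -8, 13:
  1·M_0 + 4·M_1 + 1·M_2 = 6(Δ_1 - Δ_0) = -12
  1·M_1 + 4·M_2 + 1·M_3 = 6(Δ_2 - Δ_1) = 126
Natural end conditions: M_0 = M_3 = 0.
Solving: M_0 = 0, M_1 = -58/5, M_2 = 172/5, M_3 = 0.

-11.6000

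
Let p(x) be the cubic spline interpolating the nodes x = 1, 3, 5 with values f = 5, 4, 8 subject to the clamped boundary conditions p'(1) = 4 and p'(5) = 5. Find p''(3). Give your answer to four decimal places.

Put M_i = p'' at the i-th knot. Here h = (2, 2) and Δ = (-1/2, 2), so the interior equations h_(i-1)·M_(i-1) + 2(h_(i-1)+h_i)·M_i + h_i·M_(i+1) = 6(Δ_i − Δ_(i-1)) read
  2·M_0 + 8·M_1 + 2·M_2 = 6(Δ_1 - Δ_0) = 15
Clamped end conditions give two more equations: 2h_0·M_0 + h_0·M_1 = 6(Δ_0 - p'(1)) = -27 and h_1·M_1 + 2h_1·M_2 = 6(p'(5) - Δ_1) = 18.
Solving: M_0 = -67/8, M_1 = 13/4, M_2 = 23/8.

3.2500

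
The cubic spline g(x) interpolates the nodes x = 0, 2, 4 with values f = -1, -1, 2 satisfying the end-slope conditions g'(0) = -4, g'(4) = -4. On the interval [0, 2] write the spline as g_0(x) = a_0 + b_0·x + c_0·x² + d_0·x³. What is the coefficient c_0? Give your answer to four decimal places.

2.4375

Write M_i for g''(x_i). With h_i = 2, 2 and divided differences Δ_i = 0, 3/2, the continuity of g' gives the tridiagonal system
  2·M_0 + 8·M_1 + 2·M_2 = 6(Δ_1 - Δ_0) = 9
Clamped end conditions give two more equations: 2h_0·M_0 + h_0·M_1 = 6(Δ_0 - g'(0)) = 24 and h_1·M_1 + 2h_1·M_2 = 6(g'(4) - Δ_1) = -33.
Forward elimination and back-substitution give M_0 = 39/8, M_1 = 9/4, M_2 = -75/8.
On [0, 2], with g_0(x) = a_0 + b_0·x + c_0·x² + d_0·x³: c_0 = M_0/2 = 39/16, d_0 = (M_1 - M_0)/(6h_0) = -7/32, b_0 = Δ_0 - h_0(2M_0 + M_1)/6 = -4.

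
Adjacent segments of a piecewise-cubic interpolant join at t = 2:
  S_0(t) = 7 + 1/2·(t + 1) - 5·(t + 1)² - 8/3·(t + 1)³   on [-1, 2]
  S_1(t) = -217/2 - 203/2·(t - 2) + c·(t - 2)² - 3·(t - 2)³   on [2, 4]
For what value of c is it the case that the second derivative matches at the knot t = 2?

S_0''(t) = -10 - 16·(t + 1), so S_0''(2) = -58. On the right, S_1''(2) = 2c, so c = -29.

-29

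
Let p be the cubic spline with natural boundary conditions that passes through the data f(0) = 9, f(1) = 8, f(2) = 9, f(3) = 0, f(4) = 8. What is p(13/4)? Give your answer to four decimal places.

Put M_i = p'' at the i-th knot. Here h = (1, 1, 1, 1) and Δ = (-1, 1, -9, 8), so the interior equations h_(i-1)·M_(i-1) + 2(h_(i-1)+h_i)·M_i + h_i·M_(i+1) = 6(Δ_i − Δ_(i-1)) read
  1·M_0 + 4·M_1 + 1·M_2 = 6(Δ_1 - Δ_0) = 12
  1·M_1 + 4·M_2 + 1·M_3 = 6(Δ_2 - Δ_1) = -60
  1·M_2 + 4·M_3 + 1·M_4 = 6(Δ_3 - Δ_2) = 102
Natural end conditions: M_0 = M_4 = 0.
Solving: M_0 = 0, M_1 = 261/28, M_2 = -177/7, M_3 = 891/28, M_4 = 0.
On [3, 4], p(x) = 0 - 73/28·(x - 3) + 891/56·(x - 3)² - 297/56·(x - 3)³.
With (x - 3) = 1/4: p(13/4) = 133/512.

0.2598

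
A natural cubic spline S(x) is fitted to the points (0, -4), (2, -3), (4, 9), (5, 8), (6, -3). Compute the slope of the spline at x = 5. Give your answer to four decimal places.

Write m_i for S''(x_i). With h_i = 2, 2, 1, 1 and divided differences Δ_i = 1/2, 6, -1, -11, the continuity of S' gives the tridiagonal system
  2·m_0 + 8·m_1 + 2·m_2 = 6(Δ_1 - Δ_0) = 33
  2·m_1 + 6·m_2 + 1·m_3 = 6(Δ_2 - Δ_1) = -42
  1·m_2 + 4·m_3 + 1·m_4 = 6(Δ_3 - Δ_2) = -60
Natural end conditions: m_0 = m_4 = 0.
Hence m_0 = 0, m_1 = 325/56, m_2 = -47/7, m_3 = -373/28, m_4 = 0.
On [5, 6], S'(x) = b_3 + 2c_3·(x - 5) + 3d_3·(x - 5)² with b_3 = Δ_3 - h_3(2m_3 + m_4)/6 = -551/84, c_3 = m_3/2 = -373/56, d_3 = (m_4 - m_3)/(6h_3) = 373/168. So S'(5) = -551/84.

-6.5595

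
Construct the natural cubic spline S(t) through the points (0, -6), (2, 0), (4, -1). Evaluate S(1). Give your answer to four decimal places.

Write m_i for S''(x_i). With h_i = 2, 2 and divided differences Δ_i = 3, -1/2, the continuity of S' gives the tridiagonal system
  2·m_0 + 8·m_1 + 2·m_2 = 6(Δ_1 - Δ_0) = -21
Natural end conditions: m_0 = m_2 = 0.
Hence m_0 = 0, m_1 = -21/8, m_2 = 0.
On [0, 2], S(t) = -6 + 31/8·t + 0·t² - 7/32·t³.
With t = 1: S(1) = -75/32.

-2.3438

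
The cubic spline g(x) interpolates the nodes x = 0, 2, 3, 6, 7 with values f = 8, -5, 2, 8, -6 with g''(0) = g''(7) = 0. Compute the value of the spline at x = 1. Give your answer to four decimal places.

Let M_i = g''(x_i). Step sizes h_i = 2, 1, 3, 1; slopes of the chords Δ_i = (y_(i+1) - y_i)/h_i = -13/2, 7, 2, -14.
  2·M_0 + 6·M_1 + 1·M_2 = 6(Δ_1 - Δ_0) = 81
  1·M_1 + 8·M_2 + 3·M_3 = 6(Δ_2 - Δ_1) = -30
  3·M_2 + 8·M_3 + 1·M_4 = 6(Δ_3 - Δ_2) = -96
Natural end conditions: M_0 = M_4 = 0.
Forward elimination and back-substitution give M_0 = 0, M_1 = 4407/322, M_2 = -180/161, M_3 = -3729/322, M_4 = 0.
On [0, 2], g(x) = 8 - 1781/161·x + 0·x² + 1469/1288·x³.
With x = 1: g(1) = -2475/1288.

-1.9216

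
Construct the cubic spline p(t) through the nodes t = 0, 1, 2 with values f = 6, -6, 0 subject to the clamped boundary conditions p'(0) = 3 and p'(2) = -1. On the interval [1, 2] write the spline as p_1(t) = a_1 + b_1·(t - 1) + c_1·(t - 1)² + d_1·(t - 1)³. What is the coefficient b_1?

-5

With σ_i denoting the second derivative at x_i, h_i = 1, 1, and Δ_i = (y_(i+1) − y_i)/h_i = -12, 6:
  1·σ_0 + 4·σ_1 + 1·σ_2 = 6(Δ_1 - Δ_0) = 108
Clamped end conditions give two more equations: 2h_0·σ_0 + h_0·σ_1 = 6(Δ_0 - p'(0)) = -90 and h_1·σ_1 + 2h_1·σ_2 = 6(p'(2) - Δ_1) = -42.
Hence σ_0 = -74, σ_1 = 58, σ_2 = -50.
On [1, 2], with p_1(t) = a_1 + b_1·(t - 1) + c_1·(t - 1)² + d_1·(t - 1)³: c_1 = σ_1/2 = 29, d_1 = (σ_2 - σ_1)/(6h_1) = -18, b_1 = Δ_1 - h_1(2σ_1 + σ_2)/6 = -5.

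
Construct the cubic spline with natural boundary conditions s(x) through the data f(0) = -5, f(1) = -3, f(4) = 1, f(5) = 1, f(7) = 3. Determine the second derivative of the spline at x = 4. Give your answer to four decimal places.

Write m_i for s''(x_i). With h_i = 1, 3, 1, 2 and divided differences Δ_i = 2, 4/3, 0, 1, the continuity of s' gives the tridiagonal system
  1·m_0 + 8·m_1 + 3·m_2 = 6(Δ_1 - Δ_0) = -4
  3·m_1 + 8·m_2 + 1·m_3 = 6(Δ_2 - Δ_1) = -8
  1·m_2 + 6·m_3 + 2·m_4 = 6(Δ_3 - Δ_2) = 6
Natural end conditions: m_0 = m_4 = 0.
Forward elimination and back-substitution give m_0 = 0, m_1 = -13/161, m_2 = -180/161, m_3 = 191/161, m_4 = 0.

-1.1180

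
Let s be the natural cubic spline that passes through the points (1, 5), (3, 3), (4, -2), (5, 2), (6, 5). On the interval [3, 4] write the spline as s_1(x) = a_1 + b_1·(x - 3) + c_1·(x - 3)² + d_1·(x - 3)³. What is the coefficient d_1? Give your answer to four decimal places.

Let m_i = s''(x_i). Step sizes h_i = 2, 1, 1, 1; slopes of the chords Δ_i = (y_(i+1) - y_i)/h_i = -1, -5, 4, 3.
  2·m_0 + 6·m_1 + 1·m_2 = 6(Δ_1 - Δ_0) = -24
  1·m_1 + 4·m_2 + 1·m_3 = 6(Δ_2 - Δ_1) = 54
  1·m_2 + 4·m_3 + 1·m_4 = 6(Δ_3 - Δ_2) = -6
Natural end conditions: m_0 = m_4 = 0.
Hence m_0 = 0, m_1 = -291/43, m_2 = 714/43, m_3 = -243/43, m_4 = 0.
On [3, 4], with s_1(x) = a_1 + b_1·(x - 3) + c_1·(x - 3)² + d_1·(x - 3)³: c_1 = m_1/2 = -291/86, d_1 = (m_2 - m_1)/(6h_1) = 335/86, b_1 = Δ_1 - h_1(2m_1 + m_2)/6 = -237/43.

3.8953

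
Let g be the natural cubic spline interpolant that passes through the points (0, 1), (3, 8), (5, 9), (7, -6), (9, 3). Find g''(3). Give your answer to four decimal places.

0.6972

With M_i denoting the second derivative at x_i, h_i = 3, 2, 2, 2, and Δ_i = (y_(i+1) − y_i)/h_i = 7/3, 1/2, -15/2, 9/2:
  3·M_0 + 10·M_1 + 2·M_2 = 6(Δ_1 - Δ_0) = -11
  2·M_1 + 8·M_2 + 2·M_3 = 6(Δ_2 - Δ_1) = -48
  2·M_2 + 8·M_3 + 2·M_4 = 6(Δ_3 - Δ_2) = 72
Natural end conditions: M_0 = M_4 = 0.
Solving: M_0 = 0, M_1 = 99/142, M_2 = -638/71, M_3 = 1597/142, M_4 = 0.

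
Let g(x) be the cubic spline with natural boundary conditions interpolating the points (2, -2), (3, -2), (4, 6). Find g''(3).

Put M_i = g'' at the i-th knot. Here h = (1, 1) and Δ = (0, 8), so the interior equations h_(i-1)·M_(i-1) + 2(h_(i-1)+h_i)·M_i + h_i·M_(i+1) = 6(Δ_i − Δ_(i-1)) read
  1·M_0 + 4·M_1 + 1·M_2 = 6(Δ_1 - Δ_0) = 48
Natural end conditions: M_0 = M_2 = 0.
Hence M_0 = 0, M_1 = 12, M_2 = 0.

12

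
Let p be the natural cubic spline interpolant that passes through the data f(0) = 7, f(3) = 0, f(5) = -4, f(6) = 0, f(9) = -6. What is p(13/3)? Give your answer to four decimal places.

With σ_i denoting the second derivative at x_i, h_i = 3, 2, 1, 3, and Δ_i = (y_(i+1) − y_i)/h_i = -7/3, -2, 4, -2:
  3·σ_0 + 10·σ_1 + 2·σ_2 = 6(Δ_1 - Δ_0) = 2
  2·σ_1 + 6·σ_2 + 1·σ_3 = 6(Δ_2 - Δ_1) = 36
  1·σ_2 + 8·σ_3 + 3·σ_4 = 6(Δ_3 - Δ_2) = -36
Natural end conditions: σ_0 = σ_4 = 0.
Solving: σ_0 = 0, σ_1 = -277/219, σ_2 = 1604/219, σ_3 = -1186/219, σ_4 = 0.
On [3, 5], p(x) = 0 - 788/219·(x - 3) - 277/438·(x - 3)² + 209/292·(x - 3)³.
With (x - 3) = 4/3: p(13/3) = -2776/657.

-4.2253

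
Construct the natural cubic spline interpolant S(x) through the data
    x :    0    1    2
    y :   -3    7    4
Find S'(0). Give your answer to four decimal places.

With σ_i denoting the second derivative at x_i, h_i = 1, 1, and Δ_i = (y_(i+1) − y_i)/h_i = 10, -3:
  1·σ_0 + 4·σ_1 + 1·σ_2 = 6(Δ_1 - Δ_0) = -78
Natural end conditions: σ_0 = σ_2 = 0.
Solving: σ_0 = 0, σ_1 = -39/2, σ_2 = 0.
On [0, 1], S'(x) = b_0 + 2c_0·x + 3d_0·x² with b_0 = Δ_0 - h_0(2σ_0 + σ_1)/6 = 53/4, c_0 = σ_0/2 = 0, d_0 = (σ_1 - σ_0)/(6h_0) = -13/4. So S'(0) = 53/4.

13.2500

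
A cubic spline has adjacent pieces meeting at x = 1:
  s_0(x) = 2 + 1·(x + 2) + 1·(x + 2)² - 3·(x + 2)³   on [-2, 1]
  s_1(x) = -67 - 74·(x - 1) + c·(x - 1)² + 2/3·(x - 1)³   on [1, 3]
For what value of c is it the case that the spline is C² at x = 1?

s_0''(x) = 2 - 18·(x + 2), so s_0''(1) = -52. On the right, s_1''(1) = 2c, so c = -26.

-26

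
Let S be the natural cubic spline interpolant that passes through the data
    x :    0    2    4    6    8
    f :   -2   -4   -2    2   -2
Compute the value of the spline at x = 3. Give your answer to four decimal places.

-3.6161

Put m_i = S'' at the i-th knot. Here h = (2, 2, 2, 2) and Δ = (-1, 1, 2, -2), so the interior equations h_(i-1)·m_(i-1) + 2(h_(i-1)+h_i)·m_i + h_i·m_(i+1) = 6(Δ_i − Δ_(i-1)) read
  2·m_0 + 8·m_1 + 2·m_2 = 6(Δ_1 - Δ_0) = 12
  2·m_1 + 8·m_2 + 2·m_3 = 6(Δ_2 - Δ_1) = 6
  2·m_2 + 8·m_3 + 2·m_4 = 6(Δ_3 - Δ_2) = -24
Natural end conditions: m_0 = m_4 = 0.
Hence m_0 = 0, m_1 = 33/28, m_2 = 9/7, m_3 = -93/28, m_4 = 0.
On [2, 4], S(x) = -4 - 3/14·(x - 2) + 33/56·(x - 2)² + 1/112·(x - 2)³.
With (x - 2) = 1: S(3) = -405/112.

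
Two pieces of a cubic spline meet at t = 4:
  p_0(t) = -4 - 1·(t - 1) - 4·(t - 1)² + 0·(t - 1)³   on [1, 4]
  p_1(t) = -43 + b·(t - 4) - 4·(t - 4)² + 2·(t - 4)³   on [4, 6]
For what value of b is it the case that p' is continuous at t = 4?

p_0'(t) = -1 - 8·(t - 1) + 0·(t - 1)², so p_0'(4) = -25. On the right, p_1'(4) = b, so b = -25.

-25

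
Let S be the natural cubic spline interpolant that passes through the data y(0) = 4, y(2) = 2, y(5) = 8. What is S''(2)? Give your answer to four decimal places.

Let m_i = S''(x_i). Step sizes h_i = 2, 3; slopes of the chords Δ_i = (y_(i+1) - y_i)/h_i = -1, 2.
  2·m_0 + 10·m_1 + 3·m_2 = 6(Δ_1 - Δ_0) = 18
Natural end conditions: m_0 = m_2 = 0.
Forward elimination and back-substitution give m_0 = 0, m_1 = 9/5, m_2 = 0.

1.8000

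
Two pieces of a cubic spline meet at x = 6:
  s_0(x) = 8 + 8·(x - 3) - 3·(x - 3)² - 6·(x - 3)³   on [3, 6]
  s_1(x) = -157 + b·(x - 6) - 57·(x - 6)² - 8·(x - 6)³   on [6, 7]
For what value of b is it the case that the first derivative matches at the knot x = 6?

s_0'(x) = 8 - 6·(x - 3) - 18·(x - 3)², so s_0'(6) = -172. On the right, s_1'(6) = b, so b = -172.

-172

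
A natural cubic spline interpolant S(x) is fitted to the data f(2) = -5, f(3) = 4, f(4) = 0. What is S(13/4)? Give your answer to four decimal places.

Write M_i for S''(x_i). With h_i = 1, 1 and divided differences Δ_i = 9, -4, the continuity of S' gives the tridiagonal system
  1·M_0 + 4·M_1 + 1·M_2 = 6(Δ_1 - Δ_0) = -78
Natural end conditions: M_0 = M_2 = 0.
Solving: M_0 = 0, M_1 = -39/2, M_2 = 0.
On [3, 4], S(x) = 4 + 5/2·(x - 3) - 39/4·(x - 3)² + 13/4·(x - 3)³.
With (x - 3) = 1/4: S(13/4) = 1041/256.

4.0664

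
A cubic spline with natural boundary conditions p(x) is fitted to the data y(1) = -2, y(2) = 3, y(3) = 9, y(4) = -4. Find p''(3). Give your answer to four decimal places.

-30.8000

Put σ_i = p'' at the i-th knot. Here h = (1, 1, 1) and Δ = (5, 6, -13), so the interior equations h_(i-1)·σ_(i-1) + 2(h_(i-1)+h_i)·σ_i + h_i·σ_(i+1) = 6(Δ_i − Δ_(i-1)) read
  1·σ_0 + 4·σ_1 + 1·σ_2 = 6(Δ_1 - Δ_0) = 6
  1·σ_1 + 4·σ_2 + 1·σ_3 = 6(Δ_2 - Δ_1) = -114
Natural end conditions: σ_0 = σ_3 = 0.
Forward elimination and back-substitution give σ_0 = 0, σ_1 = 46/5, σ_2 = -154/5, σ_3 = 0.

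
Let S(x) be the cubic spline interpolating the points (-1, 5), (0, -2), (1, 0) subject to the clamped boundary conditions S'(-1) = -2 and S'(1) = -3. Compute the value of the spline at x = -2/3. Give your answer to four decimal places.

3.0741

Put m_i = S'' at the i-th knot. Here h = (1, 1) and Δ = (-7, 2), so the interior equations h_(i-1)·m_(i-1) + 2(h_(i-1)+h_i)·m_i + h_i·m_(i+1) = 6(Δ_i − Δ_(i-1)) read
  1·m_0 + 4·m_1 + 1·m_2 = 6(Δ_1 - Δ_0) = 54
Clamped end conditions give two more equations: 2h_0·m_0 + h_0·m_1 = 6(Δ_0 - S'(-1)) = -30 and h_1·m_1 + 2h_1·m_2 = 6(S'(1) - Δ_1) = -30.
Solving the tridiagonal system: m_0 = -29, m_1 = 28, m_2 = -29.
On [-1, 0], S(x) = 5 - 2·(x + 1) - 29/2·(x + 1)² + 19/2·(x + 1)³.
With (x + 1) = 1/3: S(-2/3) = 83/27.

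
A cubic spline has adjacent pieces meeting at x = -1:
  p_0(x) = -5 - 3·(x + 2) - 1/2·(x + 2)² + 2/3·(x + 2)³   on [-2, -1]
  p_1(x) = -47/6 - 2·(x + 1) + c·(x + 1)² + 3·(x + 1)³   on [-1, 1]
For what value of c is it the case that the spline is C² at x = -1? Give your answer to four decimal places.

p_0''(x) = -1 + 4·(x + 2), so p_0''(-1) = 3. On the right, p_1''(-1) = 2c, so c = 3/2.

1.5000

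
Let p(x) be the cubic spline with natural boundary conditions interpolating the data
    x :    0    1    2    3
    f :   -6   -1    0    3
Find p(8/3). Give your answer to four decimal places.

Let σ_i = p''(x_i). Step sizes h_i = 1, 1, 1; slopes of the chords Δ_i = (y_(i+1) - y_i)/h_i = 5, 1, 3.
  1·σ_0 + 4·σ_1 + 1·σ_2 = 6(Δ_1 - Δ_0) = -24
  1·σ_1 + 4·σ_2 + 1·σ_3 = 6(Δ_2 - Δ_1) = 12
Natural end conditions: σ_0 = σ_3 = 0.
Solving the tridiagonal system: σ_0 = 0, σ_1 = -36/5, σ_2 = 24/5, σ_3 = 0.
On [2, 3], p(x) = 0 + 7/5·(x - 2) + 12/5·(x - 2)² - 4/5·(x - 2)³.
With (x - 2) = 2/3: p(8/3) = 238/135.

1.7630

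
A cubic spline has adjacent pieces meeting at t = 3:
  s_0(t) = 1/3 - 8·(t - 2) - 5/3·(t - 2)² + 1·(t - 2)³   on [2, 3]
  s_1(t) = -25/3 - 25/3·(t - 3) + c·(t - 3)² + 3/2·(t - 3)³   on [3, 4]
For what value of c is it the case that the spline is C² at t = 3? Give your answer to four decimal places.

1.3333

s_0''(t) = -10/3 + 6·(t - 2), so s_0''(3) = 8/3. On the right, s_1''(3) = 2c, so c = 4/3.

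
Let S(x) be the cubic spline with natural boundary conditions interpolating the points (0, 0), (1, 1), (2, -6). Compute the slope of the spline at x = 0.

With M_i denoting the second derivative at x_i, h_i = 1, 1, and Δ_i = (y_(i+1) − y_i)/h_i = 1, -7:
  1·M_0 + 4·M_1 + 1·M_2 = 6(Δ_1 - Δ_0) = -48
Natural end conditions: M_0 = M_2 = 0.
Solving: M_0 = 0, M_1 = -12, M_2 = 0.
On [0, 1], S'(x) = b_0 + 2c_0·x + 3d_0·x² with b_0 = Δ_0 - h_0(2M_0 + M_1)/6 = 3, c_0 = M_0/2 = 0, d_0 = (M_1 - M_0)/(6h_0) = -2. So S'(0) = 3.

3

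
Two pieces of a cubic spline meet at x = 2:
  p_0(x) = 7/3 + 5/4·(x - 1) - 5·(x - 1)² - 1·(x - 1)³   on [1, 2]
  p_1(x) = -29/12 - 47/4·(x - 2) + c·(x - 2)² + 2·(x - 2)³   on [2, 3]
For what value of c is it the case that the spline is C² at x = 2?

p_0''(x) = -10 - 6·(x - 1), so p_0''(2) = -16. On the right, p_1''(2) = 2c, so c = -8.

-8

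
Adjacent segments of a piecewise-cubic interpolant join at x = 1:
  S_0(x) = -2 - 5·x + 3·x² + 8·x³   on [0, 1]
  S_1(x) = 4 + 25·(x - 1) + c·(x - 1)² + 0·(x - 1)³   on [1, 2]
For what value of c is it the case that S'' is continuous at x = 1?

S_0''(x) = 6 + 48·x, so S_0''(1) = 54. On the right, S_1''(1) = 2c, so c = 27.

27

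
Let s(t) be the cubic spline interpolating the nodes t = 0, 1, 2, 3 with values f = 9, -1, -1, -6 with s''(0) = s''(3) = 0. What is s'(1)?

With m_i denoting the second derivative at x_i, h_i = 1, 1, 1, and Δ_i = (y_(i+1) − y_i)/h_i = -10, 0, -5:
  1·m_0 + 4·m_1 + 1·m_2 = 6(Δ_1 - Δ_0) = 60
  1·m_1 + 4·m_2 + 1·m_3 = 6(Δ_2 - Δ_1) = -30
Natural end conditions: m_0 = m_3 = 0.
Hence m_0 = 0, m_1 = 18, m_2 = -12, m_3 = 0.
On [1, 2], s'(t) = b_1 + 2c_1·(t - 1) + 3d_1·(t - 1)² with b_1 = Δ_1 - h_1(2m_1 + m_2)/6 = -4, c_1 = m_1/2 = 9, d_1 = (m_2 - m_1)/(6h_1) = -5. So s'(1) = -4.

-4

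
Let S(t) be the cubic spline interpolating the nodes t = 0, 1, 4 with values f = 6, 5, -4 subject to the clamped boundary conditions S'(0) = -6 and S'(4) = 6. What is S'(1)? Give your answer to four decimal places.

Write σ_i for S''(x_i). With h_i = 1, 3 and divided differences Δ_i = -1, -3, the continuity of S' gives the tridiagonal system
  1·σ_0 + 8·σ_1 + 3·σ_2 = 6(Δ_1 - Δ_0) = -12
Clamped end conditions give two more equations: 2h_0·σ_0 + h_0·σ_1 = 6(Δ_0 - S'(0)) = 30 and h_1·σ_1 + 2h_1·σ_2 = 6(S'(4) - Δ_1) = 54.
Forward elimination and back-substitution give σ_0 = 39/2, σ_1 = -9, σ_2 = 27/2.
On [1, 4], S'(t) = b_1 + 2c_1·(t - 1) + 3d_1·(t - 1)² with b_1 = Δ_1 - h_1(2σ_1 + σ_2)/6 = -3/4, c_1 = σ_1/2 = -9/2, d_1 = (σ_2 - σ_1)/(6h_1) = 5/4. So S'(1) = -3/4.

-0.7500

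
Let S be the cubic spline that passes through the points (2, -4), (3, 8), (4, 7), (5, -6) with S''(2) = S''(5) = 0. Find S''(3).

-16

Write M_i for S''(x_i). With h_i = 1, 1, 1 and divided differences Δ_i = 12, -1, -13, the continuity of S' gives the tridiagonal system
  1·M_0 + 4·M_1 + 1·M_2 = 6(Δ_1 - Δ_0) = -78
  1·M_1 + 4·M_2 + 1·M_3 = 6(Δ_2 - Δ_1) = -72
Natural end conditions: M_0 = M_3 = 0.
Forward elimination and back-substitution give M_0 = 0, M_1 = -16, M_2 = -14, M_3 = 0.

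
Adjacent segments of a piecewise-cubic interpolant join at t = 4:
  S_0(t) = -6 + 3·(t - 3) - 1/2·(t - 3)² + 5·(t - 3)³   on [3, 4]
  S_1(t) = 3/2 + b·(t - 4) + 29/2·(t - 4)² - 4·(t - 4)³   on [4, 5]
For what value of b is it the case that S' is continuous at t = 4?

S_0'(t) = 3 - 1·(t - 3) + 15·(t - 3)², so S_0'(4) = 17. On the right, S_1'(4) = b, so b = 17.

17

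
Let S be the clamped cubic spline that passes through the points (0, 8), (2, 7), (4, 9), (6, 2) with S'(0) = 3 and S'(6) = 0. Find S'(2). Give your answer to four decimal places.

Put M_i = S'' at the i-th knot. Here h = (2, 2, 2) and Δ = (-1/2, 1, -7/2), so the interior equations h_(i-1)·M_(i-1) + 2(h_(i-1)+h_i)·M_i + h_i·M_(i+1) = 6(Δ_i − Δ_(i-1)) read
  2·M_0 + 8·M_1 + 2·M_2 = 6(Δ_1 - Δ_0) = 9
  2·M_1 + 8·M_2 + 2·M_3 = 6(Δ_2 - Δ_1) = -27
Clamped end conditions give two more equations: 2h_0·M_0 + h_0·M_1 = 6(Δ_0 - S'(0)) = -21 and h_2·M_2 + 2h_2·M_3 = 6(S'(6) - Δ_2) = 21.
Hence M_0 = -38/5, M_1 = 47/10, M_2 = -67/10, M_3 = 43/5.
On [2, 4], S'(x) = b_1 + 2c_1·(x - 2) + 3d_1·(x - 2)² with b_1 = Δ_1 - h_1(2M_1 + M_2)/6 = 1/10, c_1 = M_1/2 = 47/20, d_1 = (M_2 - M_1)/(6h_1) = -19/20. So S'(2) = 1/10.

0.1000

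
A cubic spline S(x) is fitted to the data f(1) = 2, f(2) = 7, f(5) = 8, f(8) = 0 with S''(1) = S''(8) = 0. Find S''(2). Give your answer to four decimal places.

Put m_i = S'' at the i-th knot. Here h = (1, 3, 3) and Δ = (5, 1/3, -8/3), so the interior equations h_(i-1)·m_(i-1) + 2(h_(i-1)+h_i)·m_i + h_i·m_(i+1) = 6(Δ_i − Δ_(i-1)) read
  1·m_0 + 8·m_1 + 3·m_2 = 6(Δ_1 - Δ_0) = -28
  3·m_1 + 12·m_2 + 3·m_3 = 6(Δ_2 - Δ_1) = -18
Natural end conditions: m_0 = m_3 = 0.
Solving: m_0 = 0, m_1 = -94/29, m_2 = -20/29, m_3 = 0.

-3.2414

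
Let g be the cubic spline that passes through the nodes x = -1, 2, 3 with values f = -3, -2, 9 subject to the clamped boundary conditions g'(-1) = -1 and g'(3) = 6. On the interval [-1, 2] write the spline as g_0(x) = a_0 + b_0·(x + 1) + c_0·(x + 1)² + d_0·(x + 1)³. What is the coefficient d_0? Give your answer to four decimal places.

With m_i denoting the second derivative at x_i, h_i = 3, 1, and Δ_i = (y_(i+1) − y_i)/h_i = 1/3, 11:
  3·m_0 + 8·m_1 + 1·m_2 = 6(Δ_1 - Δ_0) = 64
Clamped end conditions give two more equations: 2h_0·m_0 + h_0·m_1 = 6(Δ_0 - g'(-1)) = 8 and h_1·m_1 + 2h_1·m_2 = 6(g'(3) - Δ_1) = -30.
Solving the tridiagonal system: m_0 = -59/12, m_1 = 25/2, m_2 = -85/4.
On [-1, 2], with g_0(x) = a_0 + b_0·(x + 1) + c_0·(x + 1)² + d_0·(x + 1)³: c_0 = m_0/2 = -59/24, d_0 = (m_1 - m_0)/(6h_0) = 209/216, b_0 = Δ_0 - h_0(2m_0 + m_1)/6 = -1.

0.9676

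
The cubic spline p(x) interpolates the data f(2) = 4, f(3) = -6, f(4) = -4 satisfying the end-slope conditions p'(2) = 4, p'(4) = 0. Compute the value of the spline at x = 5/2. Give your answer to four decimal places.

With M_i denoting the second derivative at x_i, h_i = 1, 1, and Δ_i = (y_(i+1) − y_i)/h_i = -10, 2:
  1·M_0 + 4·M_1 + 1·M_2 = 6(Δ_1 - Δ_0) = 72
Clamped end conditions give two more equations: 2h_0·M_0 + h_0·M_1 = 6(Δ_0 - p'(2)) = -84 and h_1·M_1 + 2h_1·M_2 = 6(p'(4) - Δ_1) = -12.
Solving the tridiagonal system: M_0 = -62, M_1 = 40, M_2 = -26.
On [2, 3], p(x) = 4 + 4·(x - 2) - 31·(x - 2)² + 17·(x - 2)³.
With (x - 2) = 1/2: p(5/2) = 3/8.

0.3750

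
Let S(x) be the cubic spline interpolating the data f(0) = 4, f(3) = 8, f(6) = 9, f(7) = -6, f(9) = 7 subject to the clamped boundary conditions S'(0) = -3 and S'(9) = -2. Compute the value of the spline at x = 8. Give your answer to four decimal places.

With M_i denoting the second derivative at x_i, h_i = 3, 3, 1, 2, and Δ_i = (y_(i+1) − y_i)/h_i = 4/3, 1/3, -15, 13/2:
  3·M_0 + 12·M_1 + 3·M_2 = 6(Δ_1 - Δ_0) = -6
  3·M_1 + 8·M_2 + 1·M_3 = 6(Δ_2 - Δ_1) = -92
  1·M_2 + 6·M_3 + 2·M_4 = 6(Δ_3 - Δ_2) = 129
Clamped end conditions give two more equations: 2h_0·M_0 + h_0·M_1 = 6(Δ_0 - S'(0)) = 26 and h_3·M_3 + 2h_3·M_4 = 6(S'(9) - Δ_3) = -51.
Forward elimination and back-substitution give M_0 = 457/162, M_1 = 245/81, M_2 = -2741/162, M_3 = 2777/81, M_4 = -9685/324.
On [7, 9], S(x) = -6 - 2071/324·(x - 7) + 2777/162·(x - 7)² - 6931/1296·(x - 7)³.
With (x - 7) = 1: S(8) = -775/1296.

-0.5980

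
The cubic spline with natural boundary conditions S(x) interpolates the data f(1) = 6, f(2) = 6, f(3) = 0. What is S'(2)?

Put σ_i = S'' at the i-th knot. Here h = (1, 1) and Δ = (0, -6), so the interior equations h_(i-1)·σ_(i-1) + 2(h_(i-1)+h_i)·σ_i + h_i·σ_(i+1) = 6(Δ_i − Δ_(i-1)) read
  1·σ_0 + 4·σ_1 + 1·σ_2 = 6(Δ_1 - Δ_0) = -36
Natural end conditions: σ_0 = σ_2 = 0.
Solving the tridiagonal system: σ_0 = 0, σ_1 = -9, σ_2 = 0.
On [2, 3], S'(x) = b_1 + 2c_1·(x - 2) + 3d_1·(x - 2)² with b_1 = Δ_1 - h_1(2σ_1 + σ_2)/6 = -3, c_1 = σ_1/2 = -9/2, d_1 = (σ_2 - σ_1)/(6h_1) = 3/2. So S'(2) = -3.

-3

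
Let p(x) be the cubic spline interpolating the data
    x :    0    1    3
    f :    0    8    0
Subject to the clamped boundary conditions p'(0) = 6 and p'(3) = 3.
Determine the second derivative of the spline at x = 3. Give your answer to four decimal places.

Let σ_i = p''(x_i). Step sizes h_i = 1, 2; slopes of the chords Δ_i = (y_(i+1) - y_i)/h_i = 8, -4.
  1·σ_0 + 6·σ_1 + 2·σ_2 = 6(Δ_1 - Δ_0) = -72
Clamped end conditions give two more equations: 2h_0·σ_0 + h_0·σ_1 = 6(Δ_0 - p'(0)) = 12 and h_1·σ_1 + 2h_1·σ_2 = 6(p'(3) - Δ_1) = 42.
Hence σ_0 = 17, σ_1 = -22, σ_2 = 43/2.

21.5000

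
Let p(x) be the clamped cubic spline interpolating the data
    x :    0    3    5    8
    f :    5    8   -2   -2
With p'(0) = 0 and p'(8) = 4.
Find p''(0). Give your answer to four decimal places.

3.6923

Write m_i for p''(x_i). With h_i = 3, 2, 3 and divided differences Δ_i = 1, -5, 0, the continuity of p' gives the tridiagonal system
  3·m_0 + 10·m_1 + 2·m_2 = 6(Δ_1 - Δ_0) = -36
  2·m_1 + 10·m_2 + 3·m_3 = 6(Δ_2 - Δ_1) = 30
Clamped end conditions give two more equations: 2h_0·m_0 + h_0·m_1 = 6(Δ_0 - p'(0)) = 6 and h_2·m_2 + 2h_2·m_3 = 6(p'(8) - Δ_2) = 24.
Forward elimination and back-substitution give m_0 = 48/13, m_1 = -70/13, m_2 = 44/13, m_3 = 30/13.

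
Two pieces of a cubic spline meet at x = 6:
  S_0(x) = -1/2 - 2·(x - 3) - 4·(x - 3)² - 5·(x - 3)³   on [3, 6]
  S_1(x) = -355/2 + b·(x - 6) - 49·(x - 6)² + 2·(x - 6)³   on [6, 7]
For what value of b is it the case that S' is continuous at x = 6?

S_0'(x) = -2 - 8·(x - 3) - 15·(x - 3)², so S_0'(6) = -161. On the right, S_1'(6) = b, so b = -161.

-161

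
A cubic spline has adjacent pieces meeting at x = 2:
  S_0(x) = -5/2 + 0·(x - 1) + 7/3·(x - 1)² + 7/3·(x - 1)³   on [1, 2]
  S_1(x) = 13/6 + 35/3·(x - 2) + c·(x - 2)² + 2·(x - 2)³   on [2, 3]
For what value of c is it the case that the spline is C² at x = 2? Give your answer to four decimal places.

S_0''(x) = 14/3 + 14·(x - 1), so S_0''(2) = 56/3. On the right, S_1''(2) = 2c, so c = 28/3.

9.3333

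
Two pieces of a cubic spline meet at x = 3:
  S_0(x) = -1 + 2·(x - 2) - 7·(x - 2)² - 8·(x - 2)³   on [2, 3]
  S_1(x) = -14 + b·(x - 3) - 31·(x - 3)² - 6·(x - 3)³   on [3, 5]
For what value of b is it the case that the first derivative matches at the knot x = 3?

S_0'(x) = 2 - 14·(x - 2) - 24·(x - 2)², so S_0'(3) = -36. On the right, S_1'(3) = b, so b = -36.

-36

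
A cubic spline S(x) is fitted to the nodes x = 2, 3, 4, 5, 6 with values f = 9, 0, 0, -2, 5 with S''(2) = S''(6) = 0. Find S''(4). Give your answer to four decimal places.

Write M_i for S''(x_i). With h_i = 1, 1, 1, 1 and divided differences Δ_i = -9, 0, -2, 7, the continuity of S' gives the tridiagonal system
  1·M_0 + 4·M_1 + 1·M_2 = 6(Δ_1 - Δ_0) = 54
  1·M_1 + 4·M_2 + 1·M_3 = 6(Δ_2 - Δ_1) = -12
  1·M_2 + 4·M_3 + 1·M_4 = 6(Δ_3 - Δ_2) = 54
Natural end conditions: M_0 = M_4 = 0.
Hence M_0 = 0, M_1 = 114/7, M_2 = -78/7, M_3 = 114/7, M_4 = 0.

-11.1429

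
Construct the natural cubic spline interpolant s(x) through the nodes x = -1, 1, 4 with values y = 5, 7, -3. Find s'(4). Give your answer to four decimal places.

Put M_i = s'' at the i-th knot. Here h = (2, 3) and Δ = (1, -10/3), so the interior equations h_(i-1)·M_(i-1) + 2(h_(i-1)+h_i)·M_i + h_i·M_(i+1) = 6(Δ_i − Δ_(i-1)) read
  2·M_0 + 10·M_1 + 3·M_2 = 6(Δ_1 - Δ_0) = -26
Natural end conditions: M_0 = M_2 = 0.
Hence M_0 = 0, M_1 = -13/5, M_2 = 0.
On [1, 4], s'(x) = b_1 + 2c_1·(x - 1) + 3d_1·(x - 1)² with b_1 = Δ_1 - h_1(2M_1 + M_2)/6 = -11/15, c_1 = M_1/2 = -13/10, d_1 = (M_2 - M_1)/(6h_1) = 13/90. So s'(4) = -139/30.

-4.6333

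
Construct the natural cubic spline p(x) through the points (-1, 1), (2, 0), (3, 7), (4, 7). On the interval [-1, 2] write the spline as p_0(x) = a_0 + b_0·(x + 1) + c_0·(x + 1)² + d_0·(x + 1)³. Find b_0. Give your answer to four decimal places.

-3.8495

Let M_i = p''(x_i). Step sizes h_i = 3, 1, 1; slopes of the chords Δ_i = (y_(i+1) - y_i)/h_i = -1/3, 7, 0.
  3·M_0 + 8·M_1 + 1·M_2 = 6(Δ_1 - Δ_0) = 44
  1·M_1 + 4·M_2 + 1·M_3 = 6(Δ_2 - Δ_1) = -42
Natural end conditions: M_0 = M_3 = 0.
Solving: M_0 = 0, M_1 = 218/31, M_2 = -380/31, M_3 = 0.
On [-1, 2], with p_0(x) = a_0 + b_0·(x + 1) + c_0·(x + 1)² + d_0·(x + 1)³: c_0 = M_0/2 = 0, d_0 = (M_1 - M_0)/(6h_0) = 109/279, b_0 = Δ_0 - h_0(2M_0 + M_1)/6 = -358/93.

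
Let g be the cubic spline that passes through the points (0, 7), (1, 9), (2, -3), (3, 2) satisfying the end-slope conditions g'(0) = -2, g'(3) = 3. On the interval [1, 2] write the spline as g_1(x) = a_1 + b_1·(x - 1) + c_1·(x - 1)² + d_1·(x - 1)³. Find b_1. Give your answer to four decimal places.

Put σ_i = g'' at the i-th knot. Here h = (1, 1, 1) and Δ = (2, -12, 5), so the interior equations h_(i-1)·σ_(i-1) + 2(h_(i-1)+h_i)·σ_i + h_i·σ_(i+1) = 6(Δ_i − Δ_(i-1)) read
  1·σ_0 + 4·σ_1 + 1·σ_2 = 6(Δ_1 - Δ_0) = -84
  1·σ_1 + 4·σ_2 + 1·σ_3 = 6(Δ_2 - Δ_1) = 102
Clamped end conditions give two more equations: 2h_0·σ_0 + h_0·σ_1 = 6(Δ_0 - g'(0)) = 24 and h_2·σ_2 + 2h_2·σ_3 = 6(g'(3) - Δ_2) = -12.
Forward elimination and back-substitution give σ_0 = 476/15, σ_1 = -592/15, σ_2 = 632/15, σ_3 = -406/15.
On [1, 2], with g_1(x) = a_1 + b_1·(x - 1) + c_1·(x - 1)² + d_1·(x - 1)³: c_1 = σ_1/2 = -296/15, d_1 = (σ_2 - σ_1)/(6h_1) = 68/5, b_1 = Δ_1 - h_1(2σ_1 + σ_2)/6 = -88/15.

-5.8667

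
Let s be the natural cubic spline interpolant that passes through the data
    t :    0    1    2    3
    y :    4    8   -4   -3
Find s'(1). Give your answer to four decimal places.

With m_i denoting the second derivative at x_i, h_i = 1, 1, 1, and Δ_i = (y_(i+1) − y_i)/h_i = 4, -12, 1:
  1·m_0 + 4·m_1 + 1·m_2 = 6(Δ_1 - Δ_0) = -96
  1·m_1 + 4·m_2 + 1·m_3 = 6(Δ_2 - Δ_1) = 78
Natural end conditions: m_0 = m_3 = 0.
Hence m_0 = 0, m_1 = -154/5, m_2 = 136/5, m_3 = 0.
On [1, 2], s'(t) = b_1 + 2c_1·(t - 1) + 3d_1·(t - 1)² with b_1 = Δ_1 - h_1(2m_1 + m_2)/6 = -94/15, c_1 = m_1/2 = -77/5, d_1 = (m_2 - m_1)/(6h_1) = 29/3. So s'(1) = -94/15.

-6.2667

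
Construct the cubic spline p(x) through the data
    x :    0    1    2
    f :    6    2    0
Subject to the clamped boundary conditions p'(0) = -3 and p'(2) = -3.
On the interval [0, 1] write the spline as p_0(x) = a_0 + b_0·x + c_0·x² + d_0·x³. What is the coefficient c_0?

Put M_i = p'' at the i-th knot. Here h = (1, 1) and Δ = (-4, -2), so the interior equations h_(i-1)·M_(i-1) + 2(h_(i-1)+h_i)·M_i + h_i·M_(i+1) = 6(Δ_i − Δ_(i-1)) read
  1·M_0 + 4·M_1 + 1·M_2 = 6(Δ_1 - Δ_0) = 12
Clamped end conditions give two more equations: 2h_0·M_0 + h_0·M_1 = 6(Δ_0 - p'(0)) = -6 and h_1·M_1 + 2h_1·M_2 = 6(p'(2) - Δ_1) = -6.
Solving the tridiagonal system: M_0 = -6, M_1 = 6, M_2 = -6.
On [0, 1], with p_0(x) = a_0 + b_0·x + c_0·x² + d_0·x³: c_0 = M_0/2 = -3, d_0 = (M_1 - M_0)/(6h_0) = 2, b_0 = Δ_0 - h_0(2M_0 + M_1)/6 = -3.

-3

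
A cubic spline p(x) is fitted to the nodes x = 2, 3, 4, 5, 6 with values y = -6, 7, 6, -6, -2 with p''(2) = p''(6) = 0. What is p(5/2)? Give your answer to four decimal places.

1.5045

With m_i denoting the second derivative at x_i, h_i = 1, 1, 1, 1, and Δ_i = (y_(i+1) − y_i)/h_i = 13, -1, -12, 4:
  1·m_0 + 4·m_1 + 1·m_2 = 6(Δ_1 - Δ_0) = -84
  1·m_1 + 4·m_2 + 1·m_3 = 6(Δ_2 - Δ_1) = -66
  1·m_2 + 4·m_3 + 1·m_4 = 6(Δ_3 - Δ_2) = 96
Natural end conditions: m_0 = m_4 = 0.
Solving the tridiagonal system: m_0 = 0, m_1 = -225/14, m_2 = -138/7, m_3 = 405/14, m_4 = 0.
On [2, 3], p(x) = -6 + 439/28·(x - 2) + 0·(x - 2)² - 75/28·(x - 2)³.
With (x - 2) = 1/2: p(5/2) = 337/224.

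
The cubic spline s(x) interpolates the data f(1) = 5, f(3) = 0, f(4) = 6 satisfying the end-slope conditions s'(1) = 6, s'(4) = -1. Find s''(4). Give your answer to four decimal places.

-31.8333

Put σ_i = s'' at the i-th knot. Here h = (2, 1) and Δ = (-5/2, 6), so the interior equations h_(i-1)·σ_(i-1) + 2(h_(i-1)+h_i)·σ_i + h_i·σ_(i+1) = 6(Δ_i − Δ_(i-1)) read
  2·σ_0 + 6·σ_1 + 1·σ_2 = 6(Δ_1 - Δ_0) = 51
Clamped end conditions give two more equations: 2h_0·σ_0 + h_0·σ_1 = 6(Δ_0 - s'(1)) = -51 and h_1·σ_1 + 2h_1·σ_2 = 6(s'(4) - Δ_1) = -42.
Hence σ_0 = -283/12, σ_1 = 65/3, σ_2 = -191/6.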